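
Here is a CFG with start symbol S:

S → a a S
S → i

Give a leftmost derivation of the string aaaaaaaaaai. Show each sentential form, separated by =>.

S => aaS => aaaaS => aaaaaaS => aaaaaaaaS => aaaaaaaaaaS => aaaaaaaaaai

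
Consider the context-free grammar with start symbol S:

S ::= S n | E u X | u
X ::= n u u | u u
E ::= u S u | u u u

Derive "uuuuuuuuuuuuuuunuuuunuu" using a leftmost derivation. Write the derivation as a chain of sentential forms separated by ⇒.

S ⇒ EuX   [S ::= E u X]
EuX ⇒ uSuuX   [E ::= u S u]
uSuuX ⇒ uEuXuuX   [S ::= E u X]
uEuXuuX ⇒ uuSuuXuuX   [E ::= u S u]
uuSuuXuuX ⇒ uuEuXuuXuuX   [S ::= E u X]
uuEuXuuXuuX ⇒ uuuSuuXuuXuuX   [E ::= u S u]
uuuSuuXuuXuuX ⇒ uuuEuXuuXuuXuuX   [S ::= E u X]
uuuEuXuuXuuXuuX ⇒ uuuuSuuXuuXuuXuuX   [E ::= u S u]
uuuuSuuXuuXuuXuuX ⇒ uuuuuuuXuuXuuXuuX   [S ::= u]
uuuuuuuXuuXuuXuuX ⇒ uuuuuuuuuuuXuuXuuX   [X ::= u u]
uuuuuuuuuuuXuuXuuX ⇒ uuuuuuuuuuuuuuuXuuX   [X ::= u u]
uuuuuuuuuuuuuuuXuuX ⇒ uuuuuuuuuuuuuuunuuuuX   [X ::= n u u]
uuuuuuuuuuuuuuunuuuuX ⇒ uuuuuuuuuuuuuuunuuuunuu   [X ::= n u u]

S ⇒ EuX ⇒ uSuuX ⇒ uEuXuuX ⇒ uuSuuXuuX ⇒ uuEuXuuXuuX ⇒ uuuSuuXuuXuuX ⇒ uuuEuXuuXuuXuuX ⇒ uuuuSuuXuuXuuXuuX ⇒ uuuuuuuXuuXuuXuuX ⇒ uuuuuuuuuuuXuuXuuX ⇒ uuuuuuuuuuuuuuuXuuX ⇒ uuuuuuuuuuuuuuunuuuuX ⇒ uuuuuuuuuuuuuuunuuuunuu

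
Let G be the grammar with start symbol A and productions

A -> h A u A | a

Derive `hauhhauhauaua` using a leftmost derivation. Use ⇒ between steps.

A ⇒ hAuA ⇒ hauA ⇒ hauhAuA ⇒ hauhhAuAuA ⇒ hauhhauAuA ⇒ hauhhauhAuAuA ⇒ hauhhauhauAuA ⇒ hauhhauhauauA ⇒ hauhhauhauaua

A ⇒ hAuA   [A -> h A u A]
hAuA ⇒ hauA   [A -> a]
hauA ⇒ hauhAuA   [A -> h A u A]
hauhAuA ⇒ hauhhAuAuA   [A -> h A u A]
hauhhAuAuA ⇒ hauhhauAuA   [A -> a]
hauhhauAuA ⇒ hauhhauhAuAuA   [A -> h A u A]
hauhhauhAuAuA ⇒ hauhhauhauAuA   [A -> a]
hauhhauhauAuA ⇒ hauhhauhauauA   [A -> a]
hauhhauhauauA ⇒ hauhhauhauaua   [A -> a]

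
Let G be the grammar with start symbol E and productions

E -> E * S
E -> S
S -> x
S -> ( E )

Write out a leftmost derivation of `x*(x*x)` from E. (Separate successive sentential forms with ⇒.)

E⇒E*S⇒S*S⇒x*S⇒x*(E)⇒x*(E*S)⇒x*(S*S)⇒x*(x*S)⇒x*(x*x)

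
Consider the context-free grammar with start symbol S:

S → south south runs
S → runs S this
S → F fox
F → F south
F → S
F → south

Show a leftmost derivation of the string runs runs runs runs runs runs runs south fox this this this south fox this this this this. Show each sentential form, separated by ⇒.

S ⇒ runs S this ⇒ runs runs S this this ⇒ runs runs runs S this this this ⇒ runs runs runs runs S this this this this ⇒ runs runs runs runs F fox this this this this ⇒ runs runs runs runs F south fox this this this this ⇒ runs runs runs runs S south fox this this this this ⇒ runs runs runs runs runs S this south fox this this this this ⇒ runs runs runs runs runs runs S this this south fox this this this this ⇒ runs runs runs runs runs runs runs S this this this south fox this this this this ⇒ runs runs runs runs runs runs runs F fox this this this south fox this this this this ⇒ runs runs runs runs runs runs runs south fox this this this south fox this this this this

S ⇒ runs S this   [S → runs S this]
runs S this ⇒ runs runs S this this   [S → runs S this]
runs runs S this this ⇒ runs runs runs S this this this   [S → runs S this]
runs runs runs S this this this ⇒ runs runs runs runs S this this this this   [S → runs S this]
runs runs runs runs S this this this this ⇒ runs runs runs runs F fox this this this this   [S → F fox]
runs runs runs runs F fox this this this this ⇒ runs runs runs runs F south fox this this this this   [F → F south]
runs runs runs runs F south fox this this this this ⇒ runs runs runs runs S south fox this this this this   [F → S]
runs runs runs runs S south fox this this this this ⇒ runs runs runs runs runs S this south fox this this this this   [S → runs S this]
runs runs runs runs runs S this south fox this this this this ⇒ runs runs runs runs runs runs S this this south fox this this this this   [S → runs S this]
runs runs runs runs runs runs S this this south fox this this this this ⇒ runs runs runs runs runs runs runs S this this this south fox this this this this   [S → runs S this]
runs runs runs runs runs runs runs S this this this south fox this this this this ⇒ runs runs runs runs runs runs runs F fox this this this south fox this this this this   [S → F fox]
runs runs runs runs runs runs runs F fox this this this south fox this this this this ⇒ runs runs runs runs runs runs runs south fox this this this south fox this this this this   [F → south]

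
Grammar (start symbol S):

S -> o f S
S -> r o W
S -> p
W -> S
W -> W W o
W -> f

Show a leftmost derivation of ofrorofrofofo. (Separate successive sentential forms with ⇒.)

S ⇒ ofS ⇒ ofroW ⇒ ofroWWo ⇒ ofroWWoWo ⇒ ofroSWoWo ⇒ ofroroWWoWo ⇒ ofrorofWoWo ⇒ ofrorofSoWo ⇒ ofrorofroWoWo ⇒ ofrorofrofoWo ⇒ ofrorofrofofo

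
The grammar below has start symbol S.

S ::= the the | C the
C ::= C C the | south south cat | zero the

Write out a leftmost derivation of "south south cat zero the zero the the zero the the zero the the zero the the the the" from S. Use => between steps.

S => C the => C C the the => south south cat C the the => south south cat C C the the the => south south cat C C the C the the the => south south cat C C the C the C the the the => south south cat C C the C the C the C the the the => south south cat zero the C the C the C the C the the the => south south cat zero the zero the the C the C the C the the the => south south cat zero the zero the the zero the the C the C the the the => south south cat zero the zero the the zero the the zero the the C the the the => south south cat zero the zero the the zero the the zero the the zero the the the the

S => C the   [S ::= C the]
C the => C C the the   [C ::= C C the]
C C the the => south south cat C the the   [C ::= south south cat]
south south cat C the the => south south cat C C the the the   [C ::= C C the]
south south cat C C the the the => south south cat C C the C the the the   [C ::= C C the]
south south cat C C the C the the the => south south cat C C the C the C the the the   [C ::= C C the]
south south cat C C the C the C the the the => south south cat C C the C the C the C the the the   [C ::= C C the]
south south cat C C the C the C the C the the the => south south cat zero the C the C the C the C the the the   [C ::= zero the]
south south cat zero the C the C the C the C the the the => south south cat zero the zero the the C the C the C the the the   [C ::= zero the]
south south cat zero the zero the the C the C the C the the the => south south cat zero the zero the the zero the the C the C the the the   [C ::= zero the]
south south cat zero the zero the the zero the the C the C the the the => south south cat zero the zero the the zero the the zero the the C the the the   [C ::= zero the]
south south cat zero the zero the the zero the the zero the the C the the the => south south cat zero the zero the the zero the the zero the the zero the the the the   [C ::= zero the]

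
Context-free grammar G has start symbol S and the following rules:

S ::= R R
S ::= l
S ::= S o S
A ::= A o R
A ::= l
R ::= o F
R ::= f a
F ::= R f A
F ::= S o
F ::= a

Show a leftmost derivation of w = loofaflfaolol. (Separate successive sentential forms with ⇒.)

S ⇒ SoS   [S ::= S o S]
SoS ⇒ SoSoS   [S ::= S o S]
SoSoS ⇒ SoSoSoS   [S ::= S o S]
SoSoSoS ⇒ loSoSoS   [S ::= l]
loSoSoS ⇒ loRRoSoS   [S ::= R R]
loRRoSoS ⇒ looFRoSoS   [R ::= o F]
looFRoSoS ⇒ looRfARoSoS   [F ::= R f A]
looRfARoSoS ⇒ loofafARoSoS   [R ::= f a]
loofafARoSoS ⇒ loofaflRoSoS   [A ::= l]
loofaflRoSoS ⇒ loofaflfaoSoS   [R ::= f a]
loofaflfaoSoS ⇒ loofaflfaoloS   [S ::= l]
loofaflfaoloS ⇒ loofaflfaolol   [S ::= l]

S ⇒ SoS ⇒ SoSoS ⇒ SoSoSoS ⇒ loSoSoS ⇒ loRRoSoS ⇒ looFRoSoS ⇒ looRfARoSoS ⇒ loofafARoSoS ⇒ loofaflRoSoS ⇒ loofaflfaoSoS ⇒ loofaflfaoloS ⇒ loofaflfaolol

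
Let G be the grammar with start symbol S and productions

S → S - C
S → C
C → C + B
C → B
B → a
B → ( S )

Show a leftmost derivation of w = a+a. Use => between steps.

S => C   [S → C]
C => C+B   [C → C + B]
C+B => B+B   [C → B]
B+B => a+B   [B → a]
a+B => a+a   [B → a]

S=>C=>C+B=>B+B=>a+B=>a+a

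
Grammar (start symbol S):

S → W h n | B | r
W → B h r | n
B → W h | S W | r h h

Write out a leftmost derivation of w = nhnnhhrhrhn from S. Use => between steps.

S => Whn   [S → W h n]
Whn => Bhrhn   [W → B h r]
Bhrhn => SWhrhn   [B → S W]
SWhrhn => WhnWhrhn   [S → W h n]
WhnWhrhn => nhnWhrhn   [W → n]
nhnWhrhn => nhnBhrhrhn   [W → B h r]
nhnBhrhrhn => nhnWhhrhrhn   [B → W h]
nhnWhhrhrhn => nhnnhhrhrhn   [W → n]

S => Whn => Bhrhn => SWhrhn => WhnWhrhn => nhnWhrhn => nhnBhrhrhn => nhnWhhrhrhn => nhnnhhrhrhn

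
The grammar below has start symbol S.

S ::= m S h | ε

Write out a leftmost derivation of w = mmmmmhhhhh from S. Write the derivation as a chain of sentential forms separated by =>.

S => mSh   [S ::= m S h]
mSh => mmShh   [S ::= m S h]
mmShh => mmmShhh   [S ::= m S h]
mmmShhh => mmmmShhhh   [S ::= m S h]
mmmmShhhh => mmmmmShhhhh   [S ::= m S h]
mmmmmShhhhh => mmmmmhhhhh   [S ::= ε]

S => mSh => mmShh => mmmShhh => mmmmShhhh => mmmmmShhhhh => mmmmmhhhhh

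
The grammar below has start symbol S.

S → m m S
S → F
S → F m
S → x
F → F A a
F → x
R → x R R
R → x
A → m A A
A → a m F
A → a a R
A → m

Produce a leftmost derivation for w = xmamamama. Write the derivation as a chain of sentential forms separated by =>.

S=>F=>FAa=>FAaAa=>FAaAaAa=>FAaAaAaAa=>xAaAaAaAa=>xmaAaAaAa=>xmamaAaAa=>xmamamaAa=>xmamamama

S => F   [S → F]
F => FAa   [F → F A a]
FAa => FAaAa   [F → F A a]
FAaAa => FAaAaAa   [F → F A a]
FAaAaAa => FAaAaAaAa   [F → F A a]
FAaAaAaAa => xAaAaAaAa   [F → x]
xAaAaAaAa => xmaAaAaAa   [A → m]
xmaAaAaAa => xmamaAaAa   [A → m]
xmamaAaAa => xmamamaAa   [A → m]
xmamamaAa => xmamamama   [A → m]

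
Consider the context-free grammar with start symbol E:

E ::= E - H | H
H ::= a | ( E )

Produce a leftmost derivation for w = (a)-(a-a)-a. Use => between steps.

E=>E-H=>E-H-H=>H-H-H=>(E)-H-H=>(H)-H-H=>(a)-H-H=>(a)-(E)-H=>(a)-(E-H)-H=>(a)-(H-H)-H=>(a)-(a-H)-H=>(a)-(a-a)-H=>(a)-(a-a)-a

E => E-H   [E ::= E - H]
E-H => E-H-H   [E ::= E - H]
E-H-H => H-H-H   [E ::= H]
H-H-H => (E)-H-H   [H ::= ( E )]
(E)-H-H => (H)-H-H   [E ::= H]
(H)-H-H => (a)-H-H   [H ::= a]
(a)-H-H => (a)-(E)-H   [H ::= ( E )]
(a)-(E)-H => (a)-(E-H)-H   [E ::= E - H]
(a)-(E-H)-H => (a)-(H-H)-H   [E ::= H]
(a)-(H-H)-H => (a)-(a-H)-H   [H ::= a]
(a)-(a-H)-H => (a)-(a-a)-H   [H ::= a]
(a)-(a-a)-H => (a)-(a-a)-a   [H ::= a]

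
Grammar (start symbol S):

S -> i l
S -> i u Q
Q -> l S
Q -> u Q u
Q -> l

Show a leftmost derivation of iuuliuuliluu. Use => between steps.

S => iuQ   [S -> i u Q]
iuQ => iuuQu   [Q -> u Q u]
iuuQu => iuulSu   [Q -> l S]
iuulSu => iuuliuQu   [S -> i u Q]
iuuliuQu => iuuliuuQuu   [Q -> u Q u]
iuuliuuQuu => iuuliuulSuu   [Q -> l S]
iuuliuulSuu => iuuliuuliluu   [S -> i l]

S=>iuQ=>iuuQu=>iuulSu=>iuuliuQu=>iuuliuuQuu=>iuuliuulSuu=>iuuliuuliluu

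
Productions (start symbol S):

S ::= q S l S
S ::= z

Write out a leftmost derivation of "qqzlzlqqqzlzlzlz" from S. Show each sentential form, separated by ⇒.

S ⇒ qSlS ⇒ qqSlSlS ⇒ qqzlSlS ⇒ qqzlzlS ⇒ qqzlzlqSlS ⇒ qqzlzlqqSlSlS ⇒ qqzlzlqqqSlSlSlS ⇒ qqzlzlqqqzlSlSlS ⇒ qqzlzlqqqzlzlSlS ⇒ qqzlzlqqqzlzlzlS ⇒ qqzlzlqqqzlzlzlz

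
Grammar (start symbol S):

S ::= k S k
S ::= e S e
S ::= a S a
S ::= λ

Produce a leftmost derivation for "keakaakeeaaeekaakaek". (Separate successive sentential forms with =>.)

S => kSk => keSek => keaSaek => keakSkaek => keakaSakaek => keakaaSaakaek => keakaakSkaakaek => keakaakeSekaakaek => keakaakeeSeekaakaek => keakaakeeaSaeekaakaek => keakaakeeaaeekaakaek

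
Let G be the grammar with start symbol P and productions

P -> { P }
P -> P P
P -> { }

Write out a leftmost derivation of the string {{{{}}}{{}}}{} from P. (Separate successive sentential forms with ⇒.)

P ⇒ PP   [P -> P P]
PP ⇒ {P}P   [P -> { P }]
{P}P ⇒ {PP}P   [P -> P P]
{PP}P ⇒ {{P}P}P   [P -> { P }]
{{P}P}P ⇒ {{{P}}P}P   [P -> { P }]
{{{P}}P}P ⇒ {{{{}}}P}P   [P -> { }]
{{{{}}}P}P ⇒ {{{{}}}{P}}P   [P -> { P }]
{{{{}}}{P}}P ⇒ {{{{}}}{{}}}P   [P -> { }]
{{{{}}}{{}}}P ⇒ {{{{}}}{{}}}{}   [P -> { }]

P ⇒ PP ⇒ {P}P ⇒ {PP}P ⇒ {{P}P}P ⇒ {{{P}}P}P ⇒ {{{{}}}P}P ⇒ {{{{}}}{P}}P ⇒ {{{{}}}{{}}}P ⇒ {{{{}}}{{}}}{}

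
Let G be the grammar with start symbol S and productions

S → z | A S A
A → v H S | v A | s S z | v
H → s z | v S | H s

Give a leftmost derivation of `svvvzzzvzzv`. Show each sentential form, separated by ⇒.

S ⇒ ASA   [S → A S A]
ASA ⇒ sSzSA   [A → s S z]
sSzSA ⇒ sASAzSA   [S → A S A]
sASAzSA ⇒ svASAzSA   [A → v A]
svASAzSA ⇒ svvHSSAzSA   [A → v H S]
svvHSSAzSA ⇒ svvvSSSAzSA   [H → v S]
svvvSSSAzSA ⇒ svvvzSSAzSA   [S → z]
svvvzSSAzSA ⇒ svvvzzSAzSA   [S → z]
svvvzzSAzSA ⇒ svvvzzzAzSA   [S → z]
svvvzzzAzSA ⇒ svvvzzzvzSA   [A → v]
svvvzzzvzSA ⇒ svvvzzzvzzA   [S → z]
svvvzzzvzzA ⇒ svvvzzzvzzv   [A → v]

S ⇒ ASA ⇒ sSzSA ⇒ sASAzSA ⇒ svASAzSA ⇒ svvHSSAzSA ⇒ svvvSSSAzSA ⇒ svvvzSSAzSA ⇒ svvvzzSAzSA ⇒ svvvzzzAzSA ⇒ svvvzzzvzSA ⇒ svvvzzzvzzA ⇒ svvvzzzvzzv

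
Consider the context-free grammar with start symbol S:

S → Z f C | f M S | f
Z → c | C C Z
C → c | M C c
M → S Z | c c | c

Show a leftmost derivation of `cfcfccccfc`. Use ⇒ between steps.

S⇒ZfC⇒CCZfC⇒cCZfC⇒cMCcZfC⇒cSZCcZfC⇒cfMSZCcZfC⇒cfcSZCcZfC⇒cfcfZCcZfC⇒cfcfcCcZfC⇒cfcfcccZfC⇒cfcfccccfC⇒cfcfccccfc

S ⇒ ZfC   [S → Z f C]
ZfC ⇒ CCZfC   [Z → C C Z]
CCZfC ⇒ cCZfC   [C → c]
cCZfC ⇒ cMCcZfC   [C → M C c]
cMCcZfC ⇒ cSZCcZfC   [M → S Z]
cSZCcZfC ⇒ cfMSZCcZfC   [S → f M S]
cfMSZCcZfC ⇒ cfcSZCcZfC   [M → c]
cfcSZCcZfC ⇒ cfcfZCcZfC   [S → f]
cfcfZCcZfC ⇒ cfcfcCcZfC   [Z → c]
cfcfcCcZfC ⇒ cfcfcccZfC   [C → c]
cfcfcccZfC ⇒ cfcfccccfC   [Z → c]
cfcfccccfC ⇒ cfcfccccfc   [C → c]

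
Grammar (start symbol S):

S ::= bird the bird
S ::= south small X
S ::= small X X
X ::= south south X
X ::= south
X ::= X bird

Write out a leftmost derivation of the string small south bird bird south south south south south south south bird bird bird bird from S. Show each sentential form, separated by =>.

S => small X X   [S ::= small X X]
small X X => small X bird X   [X ::= X bird]
small X bird X => small X bird bird X   [X ::= X bird]
small X bird bird X => small south bird bird X   [X ::= south]
small south bird bird X => small south bird bird south south X   [X ::= south south X]
small south bird bird south south X => small south bird bird south south X bird   [X ::= X bird]
small south bird bird south south X bird => small south bird bird south south X bird bird   [X ::= X bird]
small south bird bird south south X bird bird => small south bird bird south south X bird bird bird   [X ::= X bird]
small south bird bird south south X bird bird bird => small south bird bird south south south south X bird bird bird   [X ::= south south X]
small south bird bird south south south south X bird bird bird => small south bird bird south south south south X bird bird bird bird   [X ::= X bird]
small south bird bird south south south south X bird bird bird bird => small south bird bird south south south south south south X bird bird bird bird   [X ::= south south X]
small south bird bird south south south south south south X bird bird bird bird => small south bird bird south south south south south south south bird bird bird bird   [X ::= south]

S => small X X => small X bird X => small X bird bird X => small south bird bird X => small south bird bird south south X => small south bird bird south south X bird => small south bird bird south south X bird bird => small south bird bird south south X bird bird bird => small south bird bird south south south south X bird bird bird => small south bird bird south south south south X bird bird bird bird => small south bird bird south south south south south south X bird bird bird bird => small south bird bird south south south south south south south bird bird bird bird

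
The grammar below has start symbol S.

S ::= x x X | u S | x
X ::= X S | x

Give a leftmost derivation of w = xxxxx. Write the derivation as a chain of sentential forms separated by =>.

S => xxX => xxXS => xxXSS => xxxSS => xxxxS => xxxxx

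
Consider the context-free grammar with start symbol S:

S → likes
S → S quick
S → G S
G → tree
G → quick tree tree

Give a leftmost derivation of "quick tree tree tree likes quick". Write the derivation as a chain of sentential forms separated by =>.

S => S quick => G S quick => quick tree tree S quick => quick tree tree G S quick => quick tree tree tree S quick => quick tree tree tree likes quick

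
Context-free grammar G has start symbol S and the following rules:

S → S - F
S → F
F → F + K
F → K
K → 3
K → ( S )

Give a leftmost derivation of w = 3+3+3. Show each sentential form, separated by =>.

S => F => F+K => F+K+K => K+K+K => 3+K+K => 3+3+K => 3+3+3

S => F   [S → F]
F => F+K   [F → F + K]
F+K => F+K+K   [F → F + K]
F+K+K => K+K+K   [F → K]
K+K+K => 3+K+K   [K → 3]
3+K+K => 3+3+K   [K → 3]
3+3+K => 3+3+3   [K → 3]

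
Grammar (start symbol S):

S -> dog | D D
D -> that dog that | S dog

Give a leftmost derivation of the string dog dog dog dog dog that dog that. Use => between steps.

S => D D   [S -> D D]
D D => S dog D   [D -> S dog]
S dog D => D D dog D   [S -> D D]
D D dog D => S dog D dog D   [D -> S dog]
S dog D dog D => dog dog D dog D   [S -> dog]
dog dog D dog D => dog dog S dog dog D   [D -> S dog]
dog dog S dog dog D => dog dog dog dog dog D   [S -> dog]
dog dog dog dog dog D => dog dog dog dog dog that dog that   [D -> that dog that]

S => D D => S dog D => D D dog D => S dog D dog D => dog dog D dog D => dog dog S dog dog D => dog dog dog dog dog D => dog dog dog dog dog that dog that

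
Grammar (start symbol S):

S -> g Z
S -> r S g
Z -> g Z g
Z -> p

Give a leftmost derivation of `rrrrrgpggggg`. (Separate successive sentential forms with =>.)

S => rSg   [S -> r S g]
rSg => rrSgg   [S -> r S g]
rrSgg => rrrSggg   [S -> r S g]
rrrSggg => rrrrSgggg   [S -> r S g]
rrrrSgggg => rrrrrSggggg   [S -> r S g]
rrrrrSggggg => rrrrrgZggggg   [S -> g Z]
rrrrrgZggggg => rrrrrgpggggg   [Z -> p]

S => rSg => rrSgg => rrrSggg => rrrrSgggg => rrrrrSggggg => rrrrrgZggggg => rrrrrgpggggg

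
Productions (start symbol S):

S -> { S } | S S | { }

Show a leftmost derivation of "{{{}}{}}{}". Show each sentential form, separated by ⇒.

S⇒SS⇒{S}S⇒{SS}S⇒{{S}S}S⇒{{{}}S}S⇒{{{}}{}}S⇒{{{}}{}}{}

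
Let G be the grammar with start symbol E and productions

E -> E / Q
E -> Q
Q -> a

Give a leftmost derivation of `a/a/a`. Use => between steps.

E => E/Q => E/Q/Q => Q/Q/Q => a/Q/Q => a/a/Q => a/a/a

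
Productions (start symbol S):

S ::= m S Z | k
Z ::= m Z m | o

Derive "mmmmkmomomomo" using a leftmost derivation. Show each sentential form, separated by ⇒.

S⇒mSZ⇒mmSZZ⇒mmmSZZZ⇒mmmmSZZZZ⇒mmmmkZZZZ⇒mmmmkmZmZZZ⇒mmmmkmomZZZ⇒mmmmkmomoZZ⇒mmmmkmomomZmZ⇒mmmmkmomomomZ⇒mmmmkmomomomo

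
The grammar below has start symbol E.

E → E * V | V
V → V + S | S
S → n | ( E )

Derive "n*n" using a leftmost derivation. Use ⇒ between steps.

E⇒E*V⇒V*V⇒S*V⇒n*V⇒n*S⇒n*n

E ⇒ E*V   [E → E * V]
E*V ⇒ V*V   [E → V]
V*V ⇒ S*V   [V → S]
S*V ⇒ n*V   [S → n]
n*V ⇒ n*S   [V → S]
n*S ⇒ n*n   [S → n]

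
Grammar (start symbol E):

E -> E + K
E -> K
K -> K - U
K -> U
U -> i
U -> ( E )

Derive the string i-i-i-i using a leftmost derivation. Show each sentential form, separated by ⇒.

E ⇒ K ⇒ K-U ⇒ K-U-U ⇒ K-U-U-U ⇒ U-U-U-U ⇒ i-U-U-U ⇒ i-i-U-U ⇒ i-i-i-U ⇒ i-i-i-i

E ⇒ K   [E -> K]
K ⇒ K-U   [K -> K - U]
K-U ⇒ K-U-U   [K -> K - U]
K-U-U ⇒ K-U-U-U   [K -> K - U]
K-U-U-U ⇒ U-U-U-U   [K -> U]
U-U-U-U ⇒ i-U-U-U   [U -> i]
i-U-U-U ⇒ i-i-U-U   [U -> i]
i-i-U-U ⇒ i-i-i-U   [U -> i]
i-i-i-U ⇒ i-i-i-i   [U -> i]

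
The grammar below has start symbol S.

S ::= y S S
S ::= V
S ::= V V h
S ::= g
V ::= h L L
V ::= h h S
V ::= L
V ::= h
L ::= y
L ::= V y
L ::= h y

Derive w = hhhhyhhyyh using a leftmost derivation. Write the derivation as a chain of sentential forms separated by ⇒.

S ⇒ VVh   [S ::= V V h]
VVh ⇒ hhSVh   [V ::= h h S]
hhSVh ⇒ hhVVhVh   [S ::= V V h]
hhVVhVh ⇒ hhhVhVh   [V ::= h]
hhhVhVh ⇒ hhhLhVh   [V ::= L]
hhhLhVh ⇒ hhhhyhVh   [L ::= h y]
hhhhyhVh ⇒ hhhhyhhLLh   [V ::= h L L]
hhhhyhhLLh ⇒ hhhhyhhyLh   [L ::= y]
hhhhyhhyLh ⇒ hhhhyhhyyh   [L ::= y]

S⇒VVh⇒hhSVh⇒hhVVhVh⇒hhhVhVh⇒hhhLhVh⇒hhhhyhVh⇒hhhhyhhLLh⇒hhhhyhhyLh⇒hhhhyhhyyh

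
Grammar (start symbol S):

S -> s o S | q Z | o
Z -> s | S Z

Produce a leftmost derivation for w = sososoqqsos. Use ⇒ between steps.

S⇒soS⇒sosoS⇒sososoS⇒sososoqZ⇒sososoqSZ⇒sososoqqZZ⇒sososoqqsZ⇒sososoqqsSZ⇒sososoqqsoZ⇒sososoqqsos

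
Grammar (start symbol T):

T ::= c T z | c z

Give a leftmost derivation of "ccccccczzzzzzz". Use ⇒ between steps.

T⇒cTz⇒ccTzz⇒cccTzzz⇒ccccTzzzz⇒cccccTzzzzz⇒ccccccTzzzzzz⇒ccccccczzzzzzz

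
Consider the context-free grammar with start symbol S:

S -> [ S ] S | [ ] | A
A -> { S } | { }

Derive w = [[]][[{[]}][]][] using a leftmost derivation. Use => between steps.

S => [S]S => [[]]S => [[]][S]S => [[]][[S]S]S => [[]][[A]S]S => [[]][[{S}]S]S => [[]][[{[]}]S]S => [[]][[{[]}][]]S => [[]][[{[]}][]][]

S => [S]S   [S -> [ S ] S]
[S]S => [[]]S   [S -> [ ]]
[[]]S => [[]][S]S   [S -> [ S ] S]
[[]][S]S => [[]][[S]S]S   [S -> [ S ] S]
[[]][[S]S]S => [[]][[A]S]S   [S -> A]
[[]][[A]S]S => [[]][[{S}]S]S   [A -> { S }]
[[]][[{S}]S]S => [[]][[{[]}]S]S   [S -> [ ]]
[[]][[{[]}]S]S => [[]][[{[]}][]]S   [S -> [ ]]
[[]][[{[]}][]]S => [[]][[{[]}][]][]   [S -> [ ]]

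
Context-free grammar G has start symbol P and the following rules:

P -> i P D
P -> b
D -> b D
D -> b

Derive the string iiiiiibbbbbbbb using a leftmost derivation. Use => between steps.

P=>iPD=>iiPDD=>iiiPDDD=>iiiiPDDDD=>iiiiiPDDDDD=>iiiiiiPDDDDDD=>iiiiiibDDDDDD=>iiiiiibbDDDDDD=>iiiiiibbbDDDDD=>iiiiiibbbbDDDD=>iiiiiibbbbbDDD=>iiiiiibbbbbbDD=>iiiiiibbbbbbbD=>iiiiiibbbbbbbb

P => iPD   [P -> i P D]
iPD => iiPDD   [P -> i P D]
iiPDD => iiiPDDD   [P -> i P D]
iiiPDDD => iiiiPDDDD   [P -> i P D]
iiiiPDDDD => iiiiiPDDDDD   [P -> i P D]
iiiiiPDDDDD => iiiiiiPDDDDDD   [P -> i P D]
iiiiiiPDDDDDD => iiiiiibDDDDDD   [P -> b]
iiiiiibDDDDDD => iiiiiibbDDDDDD   [D -> b D]
iiiiiibbDDDDDD => iiiiiibbbDDDDD   [D -> b]
iiiiiibbbDDDDD => iiiiiibbbbDDDD   [D -> b]
iiiiiibbbbDDDD => iiiiiibbbbbDDD   [D -> b]
iiiiiibbbbbDDD => iiiiiibbbbbbDD   [D -> b]
iiiiiibbbbbbDD => iiiiiibbbbbbbD   [D -> b]
iiiiiibbbbbbbD => iiiiiibbbbbbbb   [D -> b]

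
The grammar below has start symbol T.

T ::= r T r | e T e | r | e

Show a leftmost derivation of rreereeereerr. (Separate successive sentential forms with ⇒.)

T ⇒ rTr   [T ::= r T r]
rTr ⇒ rrTrr   [T ::= r T r]
rrTrr ⇒ rreTerr   [T ::= e T e]
rreTerr ⇒ rreeTeerr   [T ::= e T e]
rreeTeerr ⇒ rreerTreerr   [T ::= r T r]
rreerTreerr ⇒ rreereTereerr   [T ::= e T e]
rreereTereerr ⇒ rreereeereerr   [T ::= e]

T ⇒ rTr ⇒ rrTrr ⇒ rreTerr ⇒ rreeTeerr ⇒ rreerTreerr ⇒ rreereTereerr ⇒ rreereeereerr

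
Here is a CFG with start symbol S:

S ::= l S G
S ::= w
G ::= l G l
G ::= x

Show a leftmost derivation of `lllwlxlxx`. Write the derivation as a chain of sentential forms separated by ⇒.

S ⇒ lSG   [S ::= l S G]
lSG ⇒ llSGG   [S ::= l S G]
llSGG ⇒ lllSGGG   [S ::= l S G]
lllSGGG ⇒ lllwGGG   [S ::= w]
lllwGGG ⇒ lllwlGlGG   [G ::= l G l]
lllwlGlGG ⇒ lllwlxlGG   [G ::= x]
lllwlxlGG ⇒ lllwlxlxG   [G ::= x]
lllwlxlxG ⇒ lllwlxlxx   [G ::= x]

S⇒lSG⇒llSGG⇒lllSGGG⇒lllwGGG⇒lllwlGlGG⇒lllwlxlGG⇒lllwlxlxG⇒lllwlxlxx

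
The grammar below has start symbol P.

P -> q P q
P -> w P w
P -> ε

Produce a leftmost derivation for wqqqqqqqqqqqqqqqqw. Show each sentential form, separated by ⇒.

P ⇒ wPw ⇒ wqPqw ⇒ wqqPqqw ⇒ wqqqPqqqw ⇒ wqqqqPqqqqw ⇒ wqqqqqPqqqqqw ⇒ wqqqqqqPqqqqqqw ⇒ wqqqqqqqPqqqqqqqw ⇒ wqqqqqqqqPqqqqqqqqw ⇒ wqqqqqqqqqqqqqqqqw

P ⇒ wPw   [P -> w P w]
wPw ⇒ wqPqw   [P -> q P q]
wqPqw ⇒ wqqPqqw   [P -> q P q]
wqqPqqw ⇒ wqqqPqqqw   [P -> q P q]
wqqqPqqqw ⇒ wqqqqPqqqqw   [P -> q P q]
wqqqqPqqqqw ⇒ wqqqqqPqqqqqw   [P -> q P q]
wqqqqqPqqqqqw ⇒ wqqqqqqPqqqqqqw   [P -> q P q]
wqqqqqqPqqqqqqw ⇒ wqqqqqqqPqqqqqqqw   [P -> q P q]
wqqqqqqqPqqqqqqqw ⇒ wqqqqqqqqPqqqqqqqqw   [P -> q P q]
wqqqqqqqqPqqqqqqqqw ⇒ wqqqqqqqqqqqqqqqqw   [P -> ε]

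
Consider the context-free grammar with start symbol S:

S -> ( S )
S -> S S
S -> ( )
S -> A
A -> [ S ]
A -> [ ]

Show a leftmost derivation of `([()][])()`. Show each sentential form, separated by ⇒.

S ⇒ SS   [S -> S S]
SS ⇒ (S)S   [S -> ( S )]
(S)S ⇒ (SS)S   [S -> S S]
(SS)S ⇒ (AS)S   [S -> A]
(AS)S ⇒ ([S]S)S   [A -> [ S ]]
([S]S)S ⇒ ([()]S)S   [S -> ( )]
([()]S)S ⇒ ([()]A)S   [S -> A]
([()]A)S ⇒ ([()][])S   [A -> [ ]]
([()][])S ⇒ ([()][])()   [S -> ( )]

S ⇒ SS ⇒ (S)S ⇒ (SS)S ⇒ (AS)S ⇒ ([S]S)S ⇒ ([()]S)S ⇒ ([()]A)S ⇒ ([()][])S ⇒ ([()][])()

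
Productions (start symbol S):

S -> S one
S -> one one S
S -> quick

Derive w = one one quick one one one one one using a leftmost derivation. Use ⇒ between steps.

S ⇒ S one ⇒ one one S one ⇒ one one S one one ⇒ one one S one one one ⇒ one one S one one one one ⇒ one one S one one one one one ⇒ one one quick one one one one one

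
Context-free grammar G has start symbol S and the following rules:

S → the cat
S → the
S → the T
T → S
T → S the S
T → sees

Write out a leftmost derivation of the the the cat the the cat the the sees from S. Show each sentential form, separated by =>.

S => the T   [S → the T]
the T => the S the S   [T → S the S]
the S the S => the the T the S   [S → the T]
the the T the S => the the S the S the S   [T → S the S]
the the S the S the S => the the the cat the S the S   [S → the cat]
the the the cat the S the S => the the the cat the the cat the S   [S → the cat]
the the the cat the the cat the S => the the the cat the the cat the the T   [S → the T]
the the the cat the the cat the the T => the the the cat the the cat the the sees   [T → sees]

S => the T => the S the S => the the T the S => the the S the S the S => the the the cat the S the S => the the the cat the the cat the S => the the the cat the the cat the the T => the the the cat the the cat the the sees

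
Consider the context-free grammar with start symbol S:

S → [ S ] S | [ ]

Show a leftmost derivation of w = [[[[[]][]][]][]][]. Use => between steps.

S => [S]S   [S → [ S ] S]
[S]S => [[S]S]S   [S → [ S ] S]
[[S]S]S => [[[S]S]S]S   [S → [ S ] S]
[[[S]S]S]S => [[[[S]S]S]S]S   [S → [ S ] S]
[[[[S]S]S]S]S => [[[[[]]S]S]S]S   [S → [ ]]
[[[[[]]S]S]S]S => [[[[[]][]]S]S]S   [S → [ ]]
[[[[[]][]]S]S]S => [[[[[]][]][]]S]S   [S → [ ]]
[[[[[]][]][]]S]S => [[[[[]][]][]][]]S   [S → [ ]]
[[[[[]][]][]][]]S => [[[[[]][]][]][]][]   [S → [ ]]

S => [S]S => [[S]S]S => [[[S]S]S]S => [[[[S]S]S]S]S => [[[[[]]S]S]S]S => [[[[[]][]]S]S]S => [[[[[]][]][]]S]S => [[[[[]][]][]][]]S => [[[[[]][]][]][]][]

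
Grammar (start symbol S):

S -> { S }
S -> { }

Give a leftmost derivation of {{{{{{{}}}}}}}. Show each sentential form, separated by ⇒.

S⇒{S}⇒{{S}}⇒{{{S}}}⇒{{{{S}}}}⇒{{{{{S}}}}}⇒{{{{{{S}}}}}}⇒{{{{{{{}}}}}}}

S ⇒ {S}   [S -> { S }]
{S} ⇒ {{S}}   [S -> { S }]
{{S}} ⇒ {{{S}}}   [S -> { S }]
{{{S}}} ⇒ {{{{S}}}}   [S -> { S }]
{{{{S}}}} ⇒ {{{{{S}}}}}   [S -> { S }]
{{{{{S}}}}} ⇒ {{{{{{S}}}}}}   [S -> { S }]
{{{{{{S}}}}}} ⇒ {{{{{{{}}}}}}}   [S -> { }]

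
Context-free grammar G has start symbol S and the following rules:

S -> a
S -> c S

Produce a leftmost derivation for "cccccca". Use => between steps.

S => cS   [S -> c S]
cS => ccS   [S -> c S]
ccS => cccS   [S -> c S]
cccS => ccccS   [S -> c S]
ccccS => cccccS   [S -> c S]
cccccS => ccccccS   [S -> c S]
ccccccS => cccccca   [S -> a]

S => cS => ccS => cccS => ccccS => cccccS => ccccccS => cccccca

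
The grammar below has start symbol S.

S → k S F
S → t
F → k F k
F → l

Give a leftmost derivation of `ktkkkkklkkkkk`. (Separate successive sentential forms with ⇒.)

S ⇒ kSF   [S → k S F]
kSF ⇒ ktF   [S → t]
ktF ⇒ ktkFk   [F → k F k]
ktkFk ⇒ ktkkFkk   [F → k F k]
ktkkFkk ⇒ ktkkkFkkk   [F → k F k]
ktkkkFkkk ⇒ ktkkkkFkkkk   [F → k F k]
ktkkkkFkkkk ⇒ ktkkkkkFkkkkk   [F → k F k]
ktkkkkkFkkkkk ⇒ ktkkkkklkkkkk   [F → l]

S⇒kSF⇒ktF⇒ktkFk⇒ktkkFkk⇒ktkkkFkkk⇒ktkkkkFkkkk⇒ktkkkkkFkkkkk⇒ktkkkkklkkkkk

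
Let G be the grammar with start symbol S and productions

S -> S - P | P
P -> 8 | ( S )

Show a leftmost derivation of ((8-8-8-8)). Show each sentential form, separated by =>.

S => P => (S) => (P) => ((S)) => ((S-P)) => ((S-P-P)) => ((S-P-P-P)) => ((P-P-P-P)) => ((8-P-P-P)) => ((8-8-P-P)) => ((8-8-8-P)) => ((8-8-8-8))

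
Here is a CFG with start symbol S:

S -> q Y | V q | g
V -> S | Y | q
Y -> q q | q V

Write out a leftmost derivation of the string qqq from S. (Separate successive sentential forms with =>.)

S => Vq   [S -> V q]
Vq => Sq   [V -> S]
Sq => Vqq   [S -> V q]
Vqq => qqq   [V -> q]

S => Vq => Sq => Vqq => qqq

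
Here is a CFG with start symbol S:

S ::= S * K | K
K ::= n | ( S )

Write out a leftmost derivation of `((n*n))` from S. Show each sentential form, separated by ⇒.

S ⇒ K ⇒ (S) ⇒ (K) ⇒ ((S)) ⇒ ((S*K)) ⇒ ((K*K)) ⇒ ((n*K)) ⇒ ((n*n))

S ⇒ K   [S ::= K]
K ⇒ (S)   [K ::= ( S )]
(S) ⇒ (K)   [S ::= K]
(K) ⇒ ((S))   [K ::= ( S )]
((S)) ⇒ ((S*K))   [S ::= S * K]
((S*K)) ⇒ ((K*K))   [S ::= K]
((K*K)) ⇒ ((n*K))   [K ::= n]
((n*K)) ⇒ ((n*n))   [K ::= n]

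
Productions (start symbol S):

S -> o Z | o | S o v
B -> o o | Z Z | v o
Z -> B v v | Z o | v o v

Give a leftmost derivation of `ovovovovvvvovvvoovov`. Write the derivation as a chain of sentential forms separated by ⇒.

S ⇒ Sov   [S -> S o v]
Sov ⇒ Sovov   [S -> S o v]
Sovov ⇒ oZovov   [S -> o Z]
oZovov ⇒ oZoovov   [Z -> Z o]
oZoovov ⇒ oBvvoovov   [Z -> B v v]
oBvvoovov ⇒ oZZvvoovov   [B -> Z Z]
oZZvvoovov ⇒ oBvvZvvoovov   [Z -> B v v]
oBvvZvvoovov ⇒ oZZvvZvvoovov   [B -> Z Z]
oZZvvZvvoovov ⇒ oZoZvvZvvoovov   [Z -> Z o]
oZoZvvZvvoovov ⇒ ovovoZvvZvvoovov   [Z -> v o v]
ovovoZvvZvvoovov ⇒ ovovovovvvZvvoovov   [Z -> v o v]
ovovovovvvZvvoovov ⇒ ovovovovvvvovvvoovov   [Z -> v o v]

S ⇒ Sov ⇒ Sovov ⇒ oZovov ⇒ oZoovov ⇒ oBvvoovov ⇒ oZZvvoovov ⇒ oBvvZvvoovov ⇒ oZZvvZvvoovov ⇒ oZoZvvZvvoovov ⇒ ovovoZvvZvvoovov ⇒ ovovovovvvZvvoovov ⇒ ovovovovvvvovvvoovov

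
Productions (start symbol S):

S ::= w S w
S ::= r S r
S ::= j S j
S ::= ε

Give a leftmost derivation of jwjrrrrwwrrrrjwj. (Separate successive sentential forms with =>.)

S => jSj => jwSwj => jwjSjwj => jwjrSrjwj => jwjrrSrrjwj => jwjrrrSrrrjwj => jwjrrrrSrrrrjwj => jwjrrrrwSwrrrrjwj => jwjrrrrwwrrrrjwj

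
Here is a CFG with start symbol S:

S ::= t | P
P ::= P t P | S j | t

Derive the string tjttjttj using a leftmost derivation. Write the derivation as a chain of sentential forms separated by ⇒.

S⇒P⇒PtP⇒PtPtP⇒SjtPtP⇒tjtPtP⇒tjtSjtP⇒tjttjtP⇒tjttjtSj⇒tjttjtPj⇒tjttjttj

S ⇒ P   [S ::= P]
P ⇒ PtP   [P ::= P t P]
PtP ⇒ PtPtP   [P ::= P t P]
PtPtP ⇒ SjtPtP   [P ::= S j]
SjtPtP ⇒ tjtPtP   [S ::= t]
tjtPtP ⇒ tjtSjtP   [P ::= S j]
tjtSjtP ⇒ tjttjtP   [S ::= t]
tjttjtP ⇒ tjttjtSj   [P ::= S j]
tjttjtSj ⇒ tjttjtPj   [S ::= P]
tjttjtPj ⇒ tjttjttj   [P ::= t]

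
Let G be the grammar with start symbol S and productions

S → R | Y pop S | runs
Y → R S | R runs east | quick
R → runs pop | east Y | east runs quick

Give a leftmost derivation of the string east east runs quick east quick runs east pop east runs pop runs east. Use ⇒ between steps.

S ⇒ Y pop S   [S → Y pop S]
Y pop S ⇒ R runs east pop S   [Y → R runs east]
R runs east pop S ⇒ east Y runs east pop S   [R → east Y]
east Y runs east pop S ⇒ east R S runs east pop S   [Y → R S]
east R S runs east pop S ⇒ east east runs quick S runs east pop S   [R → east runs quick]
east east runs quick S runs east pop S ⇒ east east runs quick R runs east pop S   [S → R]
east east runs quick R runs east pop S ⇒ east east runs quick east Y runs east pop S   [R → east Y]
east east runs quick east Y runs east pop S ⇒ east east runs quick east quick runs east pop S   [Y → quick]
east east runs quick east quick runs east pop S ⇒ east east runs quick east quick runs east pop R   [S → R]
east east runs quick east quick runs east pop R ⇒ east east runs quick east quick runs east pop east Y   [R → east Y]
east east runs quick east quick runs east pop east Y ⇒ east east runs quick east quick runs east pop east R runs east   [Y → R runs east]
east east runs quick east quick runs east pop east R runs east ⇒ east east runs quick east quick runs east pop east runs pop runs east   [R → runs pop]

S ⇒ Y pop S ⇒ R runs east pop S ⇒ east Y runs east pop S ⇒ east R S runs east pop S ⇒ east east runs quick S runs east pop S ⇒ east east runs quick R runs east pop S ⇒ east east runs quick east Y runs east pop S ⇒ east east runs quick east quick runs east pop S ⇒ east east runs quick east quick runs east pop R ⇒ east east runs quick east quick runs east pop east Y ⇒ east east runs quick east quick runs east pop east R runs east ⇒ east east runs quick east quick runs east pop east runs pop runs east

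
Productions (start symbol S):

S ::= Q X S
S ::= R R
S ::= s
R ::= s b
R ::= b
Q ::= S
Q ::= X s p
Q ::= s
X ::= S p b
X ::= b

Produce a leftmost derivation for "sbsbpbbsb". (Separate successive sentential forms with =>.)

S => QXS   [S ::= Q X S]
QXS => SXS   [Q ::= S]
SXS => sXS   [S ::= s]
sXS => sSpbS   [X ::= S p b]
sSpbS => sRRpbS   [S ::= R R]
sRRpbS => sbRpbS   [R ::= b]
sbRpbS => sbsbpbS   [R ::= s b]
sbsbpbS => sbsbpbRR   [S ::= R R]
sbsbpbRR => sbsbpbbR   [R ::= b]
sbsbpbbR => sbsbpbbsb   [R ::= s b]

S=>QXS=>SXS=>sXS=>sSpbS=>sRRpbS=>sbRpbS=>sbsbpbS=>sbsbpbRR=>sbsbpbbR=>sbsbpbbsb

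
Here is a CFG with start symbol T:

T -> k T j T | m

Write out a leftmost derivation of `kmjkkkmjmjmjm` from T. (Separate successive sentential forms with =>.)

T=>kTjT=>kmjT=>kmjkTjT=>kmjkkTjTjT=>kmjkkkTjTjTjT=>kmjkkkmjTjTjT=>kmjkkkmjmjTjT=>kmjkkkmjmjmjT=>kmjkkkmjmjmjm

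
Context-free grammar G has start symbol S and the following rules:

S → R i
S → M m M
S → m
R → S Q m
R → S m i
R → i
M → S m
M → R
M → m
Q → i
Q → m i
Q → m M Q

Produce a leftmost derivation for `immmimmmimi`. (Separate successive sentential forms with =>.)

S => Ri   [S → R i]
Ri => SQmi   [R → S Q m]
SQmi => MmMQmi   [S → M m M]
MmMQmi => RmMQmi   [M → R]
RmMQmi => SQmmMQmi   [R → S Q m]
SQmmMQmi => MmMQmmMQmi   [S → M m M]
MmMQmmMQmi => RmMQmmMQmi   [M → R]
RmMQmmMQmi => imMQmmMQmi   [R → i]
imMQmmMQmi => immQmmMQmi   [M → m]
immQmmMQmi => immmimmMQmi   [Q → m i]
immmimmMQmi => immmimmmQmi   [M → m]
immmimmmQmi => immmimmmimi   [Q → i]

S => Ri => SQmi => MmMQmi => RmMQmi => SQmmMQmi => MmMQmmMQmi => RmMQmmMQmi => imMQmmMQmi => immQmmMQmi => immmimmMQmi => immmimmmQmi => immmimmmimi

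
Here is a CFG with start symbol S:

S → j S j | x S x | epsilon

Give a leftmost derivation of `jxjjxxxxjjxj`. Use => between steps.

S=>jSj=>jxSxj=>jxjSjxj=>jxjjSjjxj=>jxjjxSxjjxj=>jxjjxxSxxjjxj=>jxjjxxxxjjxj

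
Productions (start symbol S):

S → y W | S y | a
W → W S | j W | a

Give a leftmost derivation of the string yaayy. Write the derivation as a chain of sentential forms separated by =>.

S => Sy   [S → S y]
Sy => yWy   [S → y W]
yWy => yWSy   [W → W S]
yWSy => yaSy   [W → a]
yaSy => yaSyy   [S → S y]
yaSyy => yaayy   [S → a]

S => Sy => yWy => yWSy => yaSy => yaSyy => yaayy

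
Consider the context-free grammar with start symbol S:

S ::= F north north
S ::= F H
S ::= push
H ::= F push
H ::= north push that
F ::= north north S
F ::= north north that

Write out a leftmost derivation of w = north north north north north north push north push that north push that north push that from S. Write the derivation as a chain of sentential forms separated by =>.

S => F H   [S ::= F H]
F H => north north S H   [F ::= north north S]
north north S H => north north F H H   [S ::= F H]
north north F H H => north north north north S H H   [F ::= north north S]
north north north north S H H => north north north north F H H H   [S ::= F H]
north north north north F H H H => north north north north north north S H H H   [F ::= north north S]
north north north north north north S H H H => north north north north north north push H H H   [S ::= push]
north north north north north north push H H H => north north north north north north push north push that H H   [H ::= north push that]
north north north north north north push north push that H H => north north north north north north push north push that north push that H   [H ::= north push that]
north north north north north north push north push that north push that H => north north north north north north push north push that north push that north push that   [H ::= north push that]

S => F H => north north S H => north north F H H => north north north north S H H => north north north north F H H H => north north north north north north S H H H => north north north north north north push H H H => north north north north north north push north push that H H => north north north north north north push north push that north push that H => north north north north north north push north push that north push that north push that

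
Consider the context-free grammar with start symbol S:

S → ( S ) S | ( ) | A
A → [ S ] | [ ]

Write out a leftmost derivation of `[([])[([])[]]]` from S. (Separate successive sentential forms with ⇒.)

S ⇒ A ⇒ [S] ⇒ [(S)S] ⇒ [(A)S] ⇒ [([])S] ⇒ [([])A] ⇒ [([])[S]] ⇒ [([])[(S)S]] ⇒ [([])[(A)S]] ⇒ [([])[([])S]] ⇒ [([])[([])A]] ⇒ [([])[([])[]]]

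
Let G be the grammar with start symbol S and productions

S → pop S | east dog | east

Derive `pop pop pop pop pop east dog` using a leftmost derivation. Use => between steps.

S => pop S => pop pop S => pop pop pop S => pop pop pop pop S => pop pop pop pop pop S => pop pop pop pop pop east dog

S => pop S   [S → pop S]
pop S => pop pop S   [S → pop S]
pop pop S => pop pop pop S   [S → pop S]
pop pop pop S => pop pop pop pop S   [S → pop S]
pop pop pop pop S => pop pop pop pop pop S   [S → pop S]
pop pop pop pop pop S => pop pop pop pop pop east dog   [S → east dog]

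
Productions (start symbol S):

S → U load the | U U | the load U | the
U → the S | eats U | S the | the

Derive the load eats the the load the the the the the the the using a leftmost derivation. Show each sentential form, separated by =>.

S => U U => S the U => the load U the U => the load eats U the U => the load eats S the the U => the load eats U U the the U => the load eats S the U the the U => the load eats U U the U the the U => the load eats the S U the U the the U => the load eats the U load the U the U the the U => the load eats the the load the U the U the the U => the load eats the the load the the the U the the U => the load eats the the load the the the the the the U => the load eats the the load the the the the the the the

S => U U   [S → U U]
U U => S the U   [U → S the]
S the U => the load U the U   [S → the load U]
the load U the U => the load eats U the U   [U → eats U]
the load eats U the U => the load eats S the the U   [U → S the]
the load eats S the the U => the load eats U U the the U   [S → U U]
the load eats U U the the U => the load eats S the U the the U   [U → S the]
the load eats S the U the the U => the load eats U U the U the the U   [S → U U]
the load eats U U the U the the U => the load eats the S U the U the the U   [U → the S]
the load eats the S U the U the the U => the load eats the U load the U the U the the U   [S → U load the]
the load eats the U load the U the U the the U => the load eats the the load the U the U the the U   [U → the]
the load eats the the load the U the U the the U => the load eats the the load the the the U the the U   [U → the]
the load eats the the load the the the U the the U => the load eats the the load the the the the the the U   [U → the]
the load eats the the load the the the the the the U => the load eats the the load the the the the the the the   [U → the]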